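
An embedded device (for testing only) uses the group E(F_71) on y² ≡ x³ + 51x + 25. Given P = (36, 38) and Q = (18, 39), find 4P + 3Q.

First 4P:
Double-and-add on 4 = (100)₂. Start with P = (36, 38) for the leading 1-bit.
double: tangent at (36, 38): λ = (3·36² + 51)/(2·38) ≡ 34/5. 5⁻¹ ≡ 57 (mod 71) since 5·57 = 285 ≡ 1, so λ ≡ 34·57 ≡ 21.
  x = λ² - 36 - 36 = 441 - 72 ≡ 14; y = λ·(36 - 14) - 38 ≡ 69. → (14, 69)
double: tangent at (14, 69): λ = (3·14² + 51)/(2·69) ≡ 0/67. 67⁻¹ ≡ 53 (mod 71) since 67·53 = 3551 ≡ 1, so λ ≡ 0·53 ≡ 0.
  x = λ² - 14 - 14 = 0 - 28 ≡ 43; y = λ·(14 - 43) - 69 ≡ 2. → (43, 2)
4P = (43, 2).
Next 3Q:
Repeated addition: build up to 3Q.
2Q: tangent at (18, 39): λ = (3·18² + 51)/(2·39) ≡ 29/7. 7⁻¹ ≡ 61 (mod 71) since 7·61 = 427 ≡ 1, so λ ≡ 29·61 ≡ 65.
  x = λ² - 18 - 18 = 4225 - 36 ≡ 0; y = λ·(18 - 0) - 39 ≡ 66. → (0, 66)
3Q: (0, 66) + (18, 39). λ = (39 - 66)/(18 - 0) ≡ 44/18 mod 71. 18⁻¹ ≡ 4 (mod 71), so λ ≡ 34.
  x = λ² - 0 - 18 = 1156 - 18 ≡ 2; y = λ·(0 - 2) - 66 ≡ 8. → (2, 8)
3Q = (2, 8).
Finally 4P + 3Q:
(43, 2) + (2, 8). λ = (8 - 2)/(2 - 43) ≡ 6/30 mod 71. 30⁻¹ ≡ 45 (mod 71) since 30·45 = 1350 ≡ 1, so λ ≡ 57.
  x = λ² - 43 - 2 = 3249 - 45 ≡ 9; y = λ·(43 - 9) - 2 ≡ 19. → (9, 19)

(9, 19)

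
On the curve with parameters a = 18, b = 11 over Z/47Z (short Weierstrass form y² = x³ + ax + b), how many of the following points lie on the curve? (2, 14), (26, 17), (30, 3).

3

(2, 14): 14² ≡ 8, rhs ≡ 8 → on.
(26, 17): 17² ≡ 7, rhs ≡ 7 → on.
(30, 3): 3² ≡ 9, rhs ≡ 9 → on.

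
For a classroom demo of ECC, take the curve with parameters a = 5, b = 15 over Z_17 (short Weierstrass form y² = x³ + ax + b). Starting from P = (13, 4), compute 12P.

(16, 3)

Double-and-add on 12 = (1100)₂. Start with P = (13, 4) for the leading 1-bit.
double: tangent at (13, 4): λ = (3·13² + 5)/(2·4) ≡ 2/8. 8⁻¹ ≡ 15 (mod 17) since 8·15 = 120 ≡ 1, so λ ≡ 2·15 ≡ 13.
  x = λ² - 13 - 13 = 169 - 26 ≡ 7; y = λ·(13 - 7) - 4 ≡ 6. → (7, 6)
add P: (7, 6) + (13, 4). λ = (4 - 6)/(13 - 7) ≡ 15/6 mod 17. 6⁻¹ ≡ 3 (mod 17), so λ ≡ 11.
  x = λ² - 7 - 13 = 121 - 20 ≡ 16; y = λ·(7 - 16) - 6 ≡ 14. → (16, 14)
double: tangent at (16, 14): λ = (3·16² + 5)/(2·14) ≡ 8/11. 11⁻¹ ≡ 14 (mod 17), so λ ≡ 8·14 ≡ 10.
  x = λ² - 16 - 16 = 100 - 32 ≡ 0; y = λ·(16 - 0) - 14 ≡ 10. → (0, 10)
double: tangent at (0, 10): λ = (3·0² + 5)/(2·10) ≡ 5/3. 3⁻¹ ≡ 6 (mod 17), so λ ≡ 5·6 ≡ 13.
  x = λ² - 0 - 0 = 169 - 0 ≡ 16; y = λ·(0 - 16) - 10 ≡ 3. → (16, 3)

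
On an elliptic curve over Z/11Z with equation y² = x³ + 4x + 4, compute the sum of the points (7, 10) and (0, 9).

(2, 8)

(7, 10) + (0, 9). λ = (9 - 10)/(0 - 7) ≡ 10/4 mod 11. 4⁻¹ ≡ 3 (mod 11), so λ ≡ 8.
  x = λ² - 7 - 0 = 64 - 7 ≡ 2; y = λ·(7 - 2) - 10 ≡ 8. → (2, 8)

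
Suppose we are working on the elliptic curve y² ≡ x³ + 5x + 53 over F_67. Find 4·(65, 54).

Write P = (65, 54).
Repeated addition: build up to 4P.
2P: tangent at (65, 54): λ = (3·65² + 5)/(2·54) ≡ 17/41. 41⁻¹ ≡ 18 (mod 67) since 41·18 = 738 ≡ 1, so λ ≡ 17·18 ≡ 38.
  x = λ² - 65 - 65 = 1444 - 130 ≡ 41; y = λ·(65 - 41) - 54 ≡ 54. → (41, 54)
3P: (41, 54) + (65, 54). λ = (54 - 54)/(65 - 41) ≡ 0/24 mod 67. 24⁻¹ ≡ 14 (mod 67), so λ ≡ 0.
  x = λ² - 41 - 65 = 0 - 106 ≡ 28; y = λ·(41 - 28) - 54 ≡ 13. → (28, 13)
4P: (28, 13) + (65, 54). λ = (54 - 13)/(65 - 28) ≡ 41/37 mod 67. 37⁻¹ ≡ 29 (mod 67), so λ ≡ 50.
  x = λ² - 28 - 65 = 2500 - 93 ≡ 62; y = λ·(28 - 62) - 13 ≡ 29. → (62, 29)

(62, 29)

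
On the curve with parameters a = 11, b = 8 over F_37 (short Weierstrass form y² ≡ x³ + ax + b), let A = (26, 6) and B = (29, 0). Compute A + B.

(26, 6) + (29, 0). λ = (0 - 6)/(29 - 26) ≡ 31/3 mod 37. 3⁻¹ ≡ 25 (mod 37), so λ ≡ 35.
  x = λ² - 26 - 29 = 1225 - 55 ≡ 23; y = λ·(26 - 23) - 6 ≡ 25. → (23, 25)

(23, 25)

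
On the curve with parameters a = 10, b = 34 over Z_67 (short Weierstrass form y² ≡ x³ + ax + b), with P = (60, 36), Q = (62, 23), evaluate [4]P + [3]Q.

(43, 24)

First 4P:
Double-and-add on 4 = (100)₂. Start with P = (60, 36) for the leading 1-bit.
double: tangent at (60, 36): λ = (3·60² + 10)/(2·36) ≡ 23/5. 5⁻¹ ≡ 27 (mod 67), so λ ≡ 23·27 ≡ 18.
  x = λ² - 60 - 60 = 324 - 120 ≡ 3; y = λ·(60 - 3) - 36 ≡ 52. → (3, 52)
double: tangent at (3, 52): λ = (3·3² + 10)/(2·52) ≡ 37/37. 37⁻¹ ≡ 29 (mod 67) since 37·29 = 1073 ≡ 1, so λ ≡ 37·29 ≡ 1.
  x = λ² - 3 - 3 = 1 - 6 ≡ 62; y = λ·(3 - 62) - 52 ≡ 23. → (62, 23)
4P = (62, 23).
Next 3Q:
Repeated addition: build up to 3Q.
2Q: tangent at (62, 23): λ = (3·62² + 10)/(2·23) ≡ 18/46. 46⁻¹ ≡ 51 (mod 67) since 46·51 = 2346 ≡ 1, so λ ≡ 18·51 ≡ 47.
  x = λ² - 62 - 62 = 2209 - 124 ≡ 8; y = λ·(62 - 8) - 23 ≡ 36. → (8, 36)
3Q: (8, 36) + (62, 23). λ = (23 - 36)/(62 - 8) ≡ 54/54 mod 67. 54⁻¹ ≡ 36 (mod 67) since 54·36 = 1944 ≡ 1, so λ ≡ 1.
  x = λ² - 8 - 62 = 1 - 70 ≡ 65; y = λ·(8 - 65) - 36 ≡ 41. → (65, 41)
3Q = (65, 41).
Finally 4P + 3Q:
(62, 23) + (65, 41). λ = (41 - 23)/(65 - 62) ≡ 18/3 mod 67. 3⁻¹ ≡ 45 (mod 67), so λ ≡ 6.
  x = λ² - 62 - 65 = 36 - 127 ≡ 43; y = λ·(62 - 43) - 23 ≡ 24. → (43, 24)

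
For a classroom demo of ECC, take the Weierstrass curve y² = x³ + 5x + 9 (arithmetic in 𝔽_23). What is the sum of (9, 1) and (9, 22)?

The two points share x = 9 and their y-coordinates satisfy 1 + 22 ≡ 0 (mod 23), so they are inverses. Their sum is O.

O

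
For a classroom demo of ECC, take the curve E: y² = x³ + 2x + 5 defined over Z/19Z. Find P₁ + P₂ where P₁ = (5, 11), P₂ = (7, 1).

(13, 10)

(5, 11) + (7, 1). λ = (1 - 11)/(7 - 5) ≡ 9/2 mod 19. 2⁻¹ ≡ 10 (mod 19) since 2·10 = 20 ≡ 1, so λ ≡ 14.
  x = λ² - 5 - 7 = 196 - 12 ≡ 13; y = λ·(5 - 13) - 11 ≡ 10. → (13, 10)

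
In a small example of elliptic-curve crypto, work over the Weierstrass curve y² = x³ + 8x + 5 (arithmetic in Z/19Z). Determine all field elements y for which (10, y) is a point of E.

x³ + 8x + 5 = 1085 ≡ 2 (mod 19).
2 is a non-residue mod 19; no y exists.

none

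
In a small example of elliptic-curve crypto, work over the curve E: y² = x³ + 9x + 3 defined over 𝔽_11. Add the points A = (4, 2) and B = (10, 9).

(4, 2) + (10, 9). λ = (9 - 2)/(10 - 4) ≡ 7/6 mod 11. 6⁻¹ ≡ 2 (mod 11), so λ ≡ 3.
  x = λ² - 4 - 10 = 9 - 14 ≡ 6; y = λ·(4 - 6) - 2 ≡ 3. → (6, 3)

(6, 3)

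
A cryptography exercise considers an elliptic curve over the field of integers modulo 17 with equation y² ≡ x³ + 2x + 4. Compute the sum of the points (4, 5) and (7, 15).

(4, 5) + (7, 15). λ = (15 - 5)/(7 - 4) ≡ 10/3 mod 17. 3⁻¹ ≡ 6 (mod 17), so λ ≡ 9.
  x = λ² - 4 - 7 = 81 - 11 ≡ 2; y = λ·(4 - 2) - 5 ≡ 13. → (2, 13)

(2, 13)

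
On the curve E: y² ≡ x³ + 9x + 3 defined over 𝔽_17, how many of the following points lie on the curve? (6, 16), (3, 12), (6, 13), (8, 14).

(6, 16): 16² ≡ 1, rhs ≡ 1 → on.
(3, 12): 12² ≡ 8, rhs ≡ 6 → off.
(6, 13): 13² ≡ 16, rhs ≡ 1 → off.
(8, 14): 14² ≡ 9, rhs ≡ 9 → on.

2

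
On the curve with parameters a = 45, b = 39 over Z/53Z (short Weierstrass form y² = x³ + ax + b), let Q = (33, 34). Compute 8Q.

Double-and-add on 8 = (1000)₂. Start with Q = (33, 34) for the leading 1-bit.
double: tangent at (33, 34): λ = (3·33² + 45)/(2·34) ≡ 26/15. 15⁻¹ ≡ 46 (mod 53), so λ ≡ 26·46 ≡ 30.
  x = λ² - 33 - 33 = 900 - 66 ≡ 39; y = λ·(33 - 39) - 34 ≡ 51. → (39, 51)
double: tangent at (39, 51): λ = (3·39² + 45)/(2·51) ≡ 50/49. 49⁻¹ ≡ 13 (mod 53) since 49·13 = 637 ≡ 1, so λ ≡ 50·13 ≡ 14.
  x = λ² - 39 - 39 = 196 - 78 ≡ 12; y = λ·(39 - 12) - 51 ≡ 9. → (12, 9)
double: tangent at (12, 9): λ = (3·12² + 45)/(2·9) ≡ 0/18. 18⁻¹ ≡ 3 (mod 53), so λ ≡ 0·3 ≡ 0.
  x = λ² - 12 - 12 = 0 - 24 ≡ 29; y = λ·(12 - 29) - 9 ≡ 44. → (29, 44)

(29, 44)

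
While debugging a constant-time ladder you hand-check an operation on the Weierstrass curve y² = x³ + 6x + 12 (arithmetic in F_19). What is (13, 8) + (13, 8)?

(12, 11)

tangent at (13, 8): λ = (3·13² + 6)/(2·8) ≡ 0/16. 16⁻¹ ≡ 6 (mod 19) since 16·6 = 96 ≡ 1, so λ ≡ 0·6 ≡ 0.
  x = λ² - 13 - 13 = 0 - 26 ≡ 12; y = λ·(13 - 12) - 8 ≡ 11. → (12, 11)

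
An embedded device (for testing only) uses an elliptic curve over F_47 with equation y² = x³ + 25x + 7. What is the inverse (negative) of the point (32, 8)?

(32, 39)

-(32, 8) = (32, -8 mod 47) = (32, 39).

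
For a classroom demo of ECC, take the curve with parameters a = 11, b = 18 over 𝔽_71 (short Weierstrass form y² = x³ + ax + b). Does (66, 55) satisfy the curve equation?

y² = 55² ≡ 43; x³ + 11x + 18 = 288240 ≡ 51 (mod 71). 43 ≠ 51.

no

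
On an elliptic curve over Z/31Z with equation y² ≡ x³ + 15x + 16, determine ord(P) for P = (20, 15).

12

2P: tangent at (20, 15): λ = (3·20² + 15)/(2·15) ≡ 6/30. 30⁻¹ ≡ 30 (mod 31) since 30·30 = 900 ≡ 1, so λ ≡ 6·30 ≡ 25.
  x = λ² - 20 - 20 = 625 - 40 ≡ 27; y = λ·(20 - 27) - 15 ≡ 27. → (27, 27)
3P: (27, 27) + (20, 15). λ = (15 - 27)/(20 - 27) ≡ 19/24 mod 31. 24⁻¹ ≡ 22 (mod 31), so λ ≡ 15.
  x = λ² - 27 - 20 = 225 - 47 ≡ 23; y = λ·(27 - 23) - 27 ≡ 2. → (23, 2)
4P: (23, 2) + (20, 15). λ = (15 - 2)/(20 - 23) ≡ 13/28 mod 31. 28⁻¹ ≡ 10 (mod 31), so λ ≡ 6.
  x = λ² - 23 - 20 = 36 - 43 ≡ 24; y = λ·(23 - 24) - 2 ≡ 23. → (24, 23)
5P: (24, 23) + (20, 15). λ = (15 - 23)/(20 - 24) ≡ 23/27 mod 31. 27⁻¹ ≡ 23 (mod 31) since 27·23 = 621 ≡ 1, so λ ≡ 2.
  x = λ² - 24 - 20 = 4 - 44 ≡ 22; y = λ·(24 - 22) - 23 ≡ 12. → (22, 12)
6P: (22, 12) + (20, 15). λ = (15 - 12)/(20 - 22) ≡ 3/29 mod 31. 29⁻¹ ≡ 15 (mod 31), so λ ≡ 14.
  x = λ² - 22 - 20 = 196 - 42 ≡ 30; y = λ·(22 - 30) - 12 ≡ 0. → (30, 0)
7P: (30, 0) + (20, 15). λ = (15 - 0)/(20 - 30) ≡ 15/21 mod 31. 21⁻¹ ≡ 3 (mod 31) since 21·3 = 63 ≡ 1, so λ ≡ 14.
  x = λ² - 30 - 20 = 196 - 50 ≡ 22; y = λ·(30 - 22) - 0 ≡ 19. → (22, 19)
8P: (22, 19) + (20, 15). λ = (15 - 19)/(20 - 22) ≡ 27/29 mod 31. 29⁻¹ ≡ 15 (mod 31) since 29·15 = 435 ≡ 1, so λ ≡ 2.
  x = λ² - 22 - 20 = 4 - 42 ≡ 24; y = λ·(22 - 24) - 19 ≡ 8. → (24, 8)
9P: (24, 8) + (20, 15). λ = (15 - 8)/(20 - 24) ≡ 7/27 mod 31. 27⁻¹ ≡ 23 (mod 31), so λ ≡ 6.
  x = λ² - 24 - 20 = 36 - 44 ≡ 23; y = λ·(24 - 23) - 8 ≡ 29. → (23, 29)
10P: (23, 29) + (20, 15). λ = (15 - 29)/(20 - 23) ≡ 17/28 mod 31. 28⁻¹ ≡ 10 (mod 31) since 28·10 = 280 ≡ 1, so λ ≡ 15.
  x = λ² - 23 - 20 = 225 - 43 ≡ 27; y = λ·(23 - 27) - 29 ≡ 4. → (27, 4)
11P: (27, 4) + (20, 15). λ = (15 - 4)/(20 - 27) ≡ 11/24 mod 31. 24⁻¹ ≡ 22 (mod 31) since 24·22 = 528 ≡ 1, so λ ≡ 25.
  x = λ² - 27 - 20 = 625 - 47 ≡ 20; y = λ·(27 - 20) - 4 ≡ 16. → (20, 16)
12P: (20, 16) + (20, 15): same x and y₁ ≡ -y₂, so the sum is ∞.
12P = ∞, so the order is 12.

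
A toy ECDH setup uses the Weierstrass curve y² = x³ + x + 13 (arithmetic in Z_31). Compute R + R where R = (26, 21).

(17, 13)

tangent at (26, 21): λ = (3·26² + 1)/(2·21) ≡ 14/11. 11⁻¹ ≡ 17 (mod 31) since 11·17 = 187 ≡ 1, so λ ≡ 14·17 ≡ 21.
  x = λ² - 26 - 26 = 441 - 52 ≡ 17; y = λ·(26 - 17) - 21 ≡ 13. → (17, 13)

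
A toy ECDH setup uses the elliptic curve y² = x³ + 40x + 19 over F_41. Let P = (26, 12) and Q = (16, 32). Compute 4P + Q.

First 4P:
Repeated addition: build up to 4P.
2P: tangent at (26, 12): λ = (3·26² + 40)/(2·12) ≡ 18/24. 24⁻¹ ≡ 12 (mod 41), so λ ≡ 18·12 ≡ 11.
  x = λ² - 26 - 26 = 121 - 52 ≡ 28; y = λ·(26 - 28) - 12 ≡ 7. → (28, 7)
3P: (28, 7) + (26, 12). λ = (12 - 7)/(26 - 28) ≡ 5/39 mod 41. 39⁻¹ ≡ 20 (mod 41) since 39·20 = 780 ≡ 1, so λ ≡ 18.
  x = λ² - 28 - 26 = 324 - 54 ≡ 24; y = λ·(28 - 24) - 7 ≡ 24. → (24, 24)
4P: (24, 24) + (26, 12). λ = (12 - 24)/(26 - 24) ≡ 29/2 mod 41. 2⁻¹ ≡ 21 (mod 41) since 2·21 = 42 ≡ 1, so λ ≡ 35.
  x = λ² - 24 - 26 = 1225 - 50 ≡ 27; y = λ·(24 - 27) - 24 ≡ 35. → (27, 35)
4P = (27, 35).
Finally 4P + Q:
(27, 35) + (16, 32). λ = (32 - 35)/(16 - 27) ≡ 38/30 mod 41. 30⁻¹ ≡ 26 (mod 41), so λ ≡ 4.
  x = λ² - 27 - 16 = 16 - 43 ≡ 14; y = λ·(27 - 14) - 35 ≡ 17. → (14, 17)

(14, 17)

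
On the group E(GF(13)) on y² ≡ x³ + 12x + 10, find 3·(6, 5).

Write Q = (6, 5).
Repeated addition: build up to 3Q.
2Q: tangent at (6, 5): λ = (3·6² + 12)/(2·5) ≡ 3/10. 10⁻¹ ≡ 4 (mod 13), so λ ≡ 3·4 ≡ 12.
  x = λ² - 6 - 6 = 144 - 12 ≡ 2; y = λ·(6 - 2) - 5 ≡ 4. → (2, 4)
3Q: (2, 4) + (6, 5). λ = (5 - 4)/(6 - 2) ≡ 1/4 mod 13. 4⁻¹ ≡ 10 (mod 13) since 4·10 = 40 ≡ 1, so λ ≡ 10.
  x = λ² - 2 - 6 = 100 - 8 ≡ 1; y = λ·(2 - 1) - 4 ≡ 6. → (1, 6)

(1, 6)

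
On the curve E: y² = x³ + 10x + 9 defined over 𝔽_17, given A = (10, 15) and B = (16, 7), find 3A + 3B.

O

First 3A:
Repeated addition: build up to 3A.
2A: tangent at (10, 15): λ = (3·10² + 10)/(2·15) ≡ 4/13. 13⁻¹ ≡ 4 (mod 17), so λ ≡ 4·4 ≡ 16.
  x = λ² - 10 - 10 = 256 - 20 ≡ 15; y = λ·(10 - 15) - 15 ≡ 7. → (15, 7)
3A: (15, 7) + (10, 15). λ = (15 - 7)/(10 - 15) ≡ 8/12 mod 17. 12⁻¹ ≡ 10 (mod 17), so λ ≡ 12.
  x = λ² - 15 - 10 = 144 - 25 ≡ 0; y = λ·(15 - 0) - 7 ≡ 3. → (0, 3)
3A = (0, 3).
Next 3B:
Repeated addition: build up to 3B.
2B: tangent at (16, 7): λ = (3·16² + 10)/(2·7) ≡ 13/14. 14⁻¹ ≡ 11 (mod 17), so λ ≡ 13·11 ≡ 7.
  x = λ² - 16 - 16 = 49 - 32 ≡ 0; y = λ·(16 - 0) - 7 ≡ 3. → (0, 3)
3B: (0, 3) + (16, 7). λ = (7 - 3)/(16 - 0) ≡ 4/16 mod 17. 16⁻¹ ≡ 16 (mod 17), so λ ≡ 13.
  x = λ² - 0 - 16 = 169 - 16 ≡ 0; y = λ·(0 - 0) - 3 ≡ 14. → (0, 14)
3B = (0, 14).
Finally 3A + 3B:
(0, 3) + (0, 14): same x and y₁ ≡ -y₂, so the sum is 𝒪.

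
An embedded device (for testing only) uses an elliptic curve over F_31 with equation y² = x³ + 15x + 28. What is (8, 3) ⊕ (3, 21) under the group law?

(8, 3) + (3, 21). λ = (21 - 3)/(3 - 8) ≡ 18/26 mod 31. 26⁻¹ ≡ 6 (mod 31) since 26·6 = 156 ≡ 1, so λ ≡ 15.
  x = λ² - 8 - 3 = 225 - 11 ≡ 28; y = λ·(8 - 28) - 3 ≡ 7. → (28, 7)

(28, 7)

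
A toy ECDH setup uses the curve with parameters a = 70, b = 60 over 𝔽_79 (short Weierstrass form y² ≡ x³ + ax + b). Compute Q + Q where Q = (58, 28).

(30, 76)

tangent at (58, 28): λ = (3·58² + 70)/(2·28) ≡ 50/56. 56⁻¹ ≡ 24 (mod 79) since 56·24 = 1344 ≡ 1, so λ ≡ 50·24 ≡ 15.
  x = λ² - 58 - 58 = 225 - 116 ≡ 30; y = λ·(58 - 30) - 28 ≡ 76. → (30, 76)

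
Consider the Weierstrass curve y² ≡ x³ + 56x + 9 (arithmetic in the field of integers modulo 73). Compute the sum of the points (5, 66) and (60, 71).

(5, 66) + (60, 71). λ = (71 - 66)/(60 - 5) ≡ 5/55 mod 73. 55⁻¹ ≡ 4 (mod 73), so λ ≡ 20.
  x = λ² - 5 - 60 = 400 - 65 ≡ 43; y = λ·(5 - 43) - 66 ≡ 50. → (43, 50)

(43, 50)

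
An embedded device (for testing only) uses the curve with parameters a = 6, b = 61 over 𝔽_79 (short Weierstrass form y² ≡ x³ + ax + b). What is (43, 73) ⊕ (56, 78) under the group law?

(11, 73)

(43, 73) + (56, 78). λ = (78 - 73)/(56 - 43) ≡ 5/13 mod 79. 13⁻¹ ≡ 73 (mod 79), so λ ≡ 49.
  x = λ² - 43 - 56 = 2401 - 99 ≡ 11; y = λ·(43 - 11) - 73 ≡ 73. → (11, 73)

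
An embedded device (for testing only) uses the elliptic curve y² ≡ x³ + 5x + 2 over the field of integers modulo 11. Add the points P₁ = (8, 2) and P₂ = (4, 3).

(8, 2) + (4, 3). λ = (3 - 2)/(4 - 8) ≡ 1/7 mod 11. 7⁻¹ ≡ 8 (mod 11), so λ ≡ 8.
  x = λ² - 8 - 4 = 64 - 12 ≡ 8; y = λ·(8 - 8) - 2 ≡ 9. → (8, 9)

(8, 9)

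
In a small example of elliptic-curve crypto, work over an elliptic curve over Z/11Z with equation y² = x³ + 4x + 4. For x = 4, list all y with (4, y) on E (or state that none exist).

x³ + 4x + 4 = 84 ≡ 7 (mod 11).
7 is a non-residue mod 11; no y exists.

none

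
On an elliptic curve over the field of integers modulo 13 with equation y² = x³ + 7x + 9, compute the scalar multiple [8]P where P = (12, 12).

Repeated addition: build up to 8P.
2P: tangent at (12, 12): λ = (3·12² + 7)/(2·12) ≡ 10/11. 11⁻¹ ≡ 6 (mod 13), so λ ≡ 10·6 ≡ 8.
  x = λ² - 12 - 12 = 64 - 24 ≡ 1; y = λ·(12 - 1) - 12 ≡ 11. → (1, 11)
3P: (1, 11) + (12, 12). λ = (12 - 11)/(12 - 1) ≡ 1/11 mod 13. 11⁻¹ ≡ 6 (mod 13) since 11·6 = 66 ≡ 1, so λ ≡ 6.
  x = λ² - 1 - 12 = 36 - 13 ≡ 10; y = λ·(1 - 10) - 11 ≡ 0. → (10, 0)
4P: (10, 0) + (12, 12). λ = (12 - 0)/(12 - 10) ≡ 12/2 mod 13. 2⁻¹ ≡ 7 (mod 13), so λ ≡ 6.
  x = λ² - 10 - 12 = 36 - 22 ≡ 1; y = λ·(10 - 1) - 0 ≡ 2. → (1, 2)
5P: (1, 2) + (12, 12). λ = (12 - 2)/(12 - 1) ≡ 10/11 mod 13. 11⁻¹ ≡ 6 (mod 13), so λ ≡ 8.
  x = λ² - 1 - 12 = 64 - 13 ≡ 12; y = λ·(1 - 12) - 2 ≡ 1. → (12, 1)
6P: (12, 1) + (12, 12): same x and y₁ ≡ -y₂, so the sum is ∞.
7P: ∞ + (12, 12) = (12, 12) (identity).
8P: tangent at (12, 12): λ = (3·12² + 7)/(2·12) ≡ 10/11. 11⁻¹ ≡ 6 (mod 13), so λ ≡ 10·6 ≡ 8.
  x = λ² - 12 - 12 = 64 - 24 ≡ 1; y = λ·(12 - 1) - 12 ≡ 11. → (1, 11)

(1, 11)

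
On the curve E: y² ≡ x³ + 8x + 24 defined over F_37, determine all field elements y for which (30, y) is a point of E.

x³ + 8x + 24 = 27264 ≡ 32 (mod 37).
32 is a non-residue mod 37; no y exists.

none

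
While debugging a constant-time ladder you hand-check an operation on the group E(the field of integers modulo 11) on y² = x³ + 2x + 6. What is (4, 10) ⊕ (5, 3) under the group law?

(4, 10) + (5, 3). λ = (3 - 10)/(5 - 4) ≡ 4/1 mod 11. 1⁻¹ ≡ 1 (mod 11), so λ ≡ 4.
  x = λ² - 4 - 5 = 16 - 9 ≡ 7; y = λ·(4 - 7) - 10 ≡ 0. → (7, 0)

(7, 0)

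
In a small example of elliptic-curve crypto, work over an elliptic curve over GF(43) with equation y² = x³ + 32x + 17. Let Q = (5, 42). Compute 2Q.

tangent at (5, 42): λ = (3·5² + 32)/(2·42) ≡ 21/41. 41⁻¹ ≡ 21 (mod 43) since 41·21 = 861 ≡ 1, so λ ≡ 21·21 ≡ 11.
  x = λ² - 5 - 5 = 121 - 10 ≡ 25; y = λ·(5 - 25) - 42 ≡ 39. → (25, 39)

(25, 39)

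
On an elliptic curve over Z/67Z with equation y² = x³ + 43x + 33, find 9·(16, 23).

Write Q = (16, 23).
Repeated addition: build up to 9Q.
2Q: tangent at (16, 23): λ = (3·16² + 43)/(2·23) ≡ 7/46. 46⁻¹ ≡ 51 (mod 67) since 46·51 = 2346 ≡ 1, so λ ≡ 7·51 ≡ 22.
  x = λ² - 16 - 16 = 484 - 32 ≡ 50; y = λ·(16 - 50) - 23 ≡ 33. → (50, 33)
3Q: (50, 33) + (16, 23). λ = (23 - 33)/(16 - 50) ≡ 57/33 mod 67. 33⁻¹ ≡ 65 (mod 67) since 33·65 = 2145 ≡ 1, so λ ≡ 20.
  x = λ² - 50 - 16 = 400 - 66 ≡ 66; y = λ·(50 - 66) - 33 ≡ 49. → (66, 49)
4Q: (66, 49) + (16, 23). λ = (23 - 49)/(16 - 66) ≡ 41/17 mod 67. 17⁻¹ ≡ 4 (mod 67) since 17·4 = 68 ≡ 1, so λ ≡ 30.
  x = λ² - 66 - 16 = 900 - 82 ≡ 14; y = λ·(66 - 14) - 49 ≡ 37. → (14, 37)
5Q: (14, 37) + (16, 23). λ = (23 - 37)/(16 - 14) ≡ 53/2 mod 67. 2⁻¹ ≡ 34 (mod 67), so λ ≡ 60.
  x = λ² - 14 - 16 = 3600 - 30 ≡ 19; y = λ·(14 - 19) - 37 ≡ 65. → (19, 65)
6Q: (19, 65) + (16, 23). λ = (23 - 65)/(16 - 19) ≡ 25/64 mod 67. 64⁻¹ ≡ 22 (mod 67), so λ ≡ 14.
  x = λ² - 19 - 16 = 196 - 35 ≡ 27; y = λ·(19 - 27) - 65 ≡ 24. → (27, 24)
7Q: (27, 24) + (16, 23). λ = (23 - 24)/(16 - 27) ≡ 66/56 mod 67. 56⁻¹ ≡ 6 (mod 67), so λ ≡ 61.
  x = λ² - 27 - 16 = 3721 - 43 ≡ 60; y = λ·(27 - 60) - 24 ≡ 40. → (60, 40)
8Q: (60, 40) + (16, 23). λ = (23 - 40)/(16 - 60) ≡ 50/23 mod 67. 23⁻¹ ≡ 35 (mod 67), so λ ≡ 8.
  x = λ² - 60 - 16 = 64 - 76 ≡ 55; y = λ·(60 - 55) - 40 ≡ 0. → (55, 0)
9Q: (55, 0) + (16, 23). λ = (23 - 0)/(16 - 55) ≡ 23/28 mod 67. 28⁻¹ ≡ 12 (mod 67), so λ ≡ 8.
  x = λ² - 55 - 16 = 64 - 71 ≡ 60; y = λ·(55 - 60) - 0 ≡ 27. → (60, 27)

(60, 27)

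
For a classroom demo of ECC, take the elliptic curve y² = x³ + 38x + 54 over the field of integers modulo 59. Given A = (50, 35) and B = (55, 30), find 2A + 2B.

First 2A:
Repeated addition: build up to 2A.
2A: tangent at (50, 35): λ = (3·50² + 38)/(2·35) ≡ 45/11. 11⁻¹ ≡ 43 (mod 59), so λ ≡ 45·43 ≡ 47.
  x = λ² - 50 - 50 = 2209 - 100 ≡ 44; y = λ·(50 - 44) - 35 ≡ 11. → (44, 11)
2A = (44, 11).
Next 2B:
Repeated addition: build up to 2B.
2B: tangent at (55, 30): λ = (3·55² + 38)/(2·30) ≡ 27/1. 1⁻¹ ≡ 1 (mod 59), so λ ≡ 27·1 ≡ 27.
  x = λ² - 55 - 55 = 729 - 110 ≡ 29; y = λ·(55 - 29) - 30 ≡ 23. → (29, 23)
2B = (29, 23).
Finally 2A + 2B:
(44, 11) + (29, 23). λ = (23 - 11)/(29 - 44) ≡ 12/44 mod 59. 44⁻¹ ≡ 55 (mod 59), so λ ≡ 11.
  x = λ² - 44 - 29 = 121 - 73 ≡ 48; y = λ·(44 - 48) - 11 ≡ 4. → (48, 4)

(48, 4)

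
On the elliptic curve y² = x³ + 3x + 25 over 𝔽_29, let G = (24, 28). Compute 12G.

(23, 9)

Double-and-add on 12 = (1100)₂. Start with G = (24, 28) for the leading 1-bit.
double: tangent at (24, 28): λ = (3·24² + 3)/(2·28) ≡ 20/27. 27⁻¹ ≡ 14 (mod 29) since 27·14 = 378 ≡ 1, so λ ≡ 20·14 ≡ 19.
  x = λ² - 24 - 24 = 361 - 48 ≡ 23; y = λ·(24 - 23) - 28 ≡ 20. → (23, 20)
add G: (23, 20) + (24, 28). λ = (28 - 20)/(24 - 23) ≡ 8/1 mod 29. 1⁻¹ ≡ 1 (mod 29), so λ ≡ 8.
  x = λ² - 23 - 24 = 64 - 47 ≡ 17; y = λ·(23 - 17) - 20 ≡ 28. → (17, 28)
double: tangent at (17, 28): λ = (3·17² + 3)/(2·28) ≡ 0/27. 27⁻¹ ≡ 14 (mod 29), so λ ≡ 0·14 ≡ 0.
  x = λ² - 17 - 17 = 0 - 34 ≡ 24; y = λ·(17 - 24) - 28 ≡ 1. → (24, 1)
double: tangent at (24, 1): λ = (3·24² + 3)/(2·1) ≡ 20/2. 2⁻¹ ≡ 15 (mod 29) since 2·15 = 30 ≡ 1, so λ ≡ 20·15 ≡ 10.
  x = λ² - 24 - 24 = 100 - 48 ≡ 23; y = λ·(24 - 23) - 1 ≡ 9. → (23, 9)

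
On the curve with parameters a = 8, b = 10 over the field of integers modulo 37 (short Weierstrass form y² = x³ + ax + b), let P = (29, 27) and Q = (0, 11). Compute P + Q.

(12, 13)

(29, 27) + (0, 11). λ = (11 - 27)/(0 - 29) ≡ 21/8 mod 37. 8⁻¹ ≡ 14 (mod 37), so λ ≡ 35.
  x = λ² - 29 - 0 = 1225 - 29 ≡ 12; y = λ·(29 - 12) - 27 ≡ 13. → (12, 13)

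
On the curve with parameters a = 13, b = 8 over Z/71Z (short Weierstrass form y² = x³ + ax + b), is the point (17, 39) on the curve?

y² = 39² ≡ 30; x³ + 13x + 8 = 5142 ≡ 30 (mod 71). 30 = 30.

yes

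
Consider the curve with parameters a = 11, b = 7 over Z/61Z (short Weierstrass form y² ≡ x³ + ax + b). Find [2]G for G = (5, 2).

(10, 43)

tangent at (5, 2): λ = (3·5² + 11)/(2·2) ≡ 25/4. 4⁻¹ ≡ 46 (mod 61) since 4·46 = 184 ≡ 1, so λ ≡ 25·46 ≡ 52.
  x = λ² - 5 - 5 = 2704 - 10 ≡ 10; y = λ·(5 - 10) - 2 ≡ 43. → (10, 43)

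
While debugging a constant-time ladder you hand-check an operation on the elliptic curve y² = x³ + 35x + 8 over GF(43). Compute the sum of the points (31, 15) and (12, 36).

(31, 15) + (12, 36). λ = (36 - 15)/(12 - 31) ≡ 21/24 mod 43. 24⁻¹ ≡ 9 (mod 43) since 24·9 = 216 ≡ 1, so λ ≡ 17.
  x = λ² - 31 - 12 = 289 - 43 ≡ 31; y = λ·(31 - 31) - 15 ≡ 28. → (31, 28)

(31, 28)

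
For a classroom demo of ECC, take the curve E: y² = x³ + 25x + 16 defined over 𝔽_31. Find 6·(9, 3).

(29, 12)

Write G = (9, 3).
Repeated addition: build up to 6G.
2G: tangent at (9, 3): λ = (3·9² + 25)/(2·3) ≡ 20/6. 6⁻¹ ≡ 26 (mod 31), so λ ≡ 20·26 ≡ 24.
  x = λ² - 9 - 9 = 576 - 18 ≡ 0; y = λ·(9 - 0) - 3 ≡ 27. → (0, 27)
3G: (0, 27) + (9, 3). λ = (3 - 27)/(9 - 0) ≡ 7/9 mod 31. 9⁻¹ ≡ 7 (mod 31), so λ ≡ 18.
  x = λ² - 0 - 9 = 324 - 9 ≡ 5; y = λ·(0 - 5) - 27 ≡ 7. → (5, 7)
4G: (5, 7) + (9, 3). λ = (3 - 7)/(9 - 5) ≡ 27/4 mod 31. 4⁻¹ ≡ 8 (mod 31) since 4·8 = 32 ≡ 1, so λ ≡ 30.
  x = λ² - 5 - 9 = 900 - 14 ≡ 18; y = λ·(5 - 18) - 7 ≡ 6. → (18, 6)
5G: (18, 6) + (9, 3). λ = (3 - 6)/(9 - 18) ≡ 28/22 mod 31. 22⁻¹ ≡ 24 (mod 31) since 22·24 = 528 ≡ 1, so λ ≡ 21.
  x = λ² - 18 - 9 = 441 - 27 ≡ 11; y = λ·(18 - 11) - 6 ≡ 17. → (11, 17)
6G: (11, 17) + (9, 3). λ = (3 - 17)/(9 - 11) ≡ 17/29 mod 31. 29⁻¹ ≡ 15 (mod 31) since 29·15 = 435 ≡ 1, so λ ≡ 7.
  x = λ² - 11 - 9 = 49 - 20 ≡ 29; y = λ·(11 - 29) - 17 ≡ 12. → (29, 12)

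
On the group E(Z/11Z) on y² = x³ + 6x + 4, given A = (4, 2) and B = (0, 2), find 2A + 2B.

(6, 5)

First 2A:
Repeated addition: build up to 2A.
2A: tangent at (4, 2): λ = (3·4² + 6)/(2·2) ≡ 10/4. 4⁻¹ ≡ 3 (mod 11), so λ ≡ 10·3 ≡ 8.
  x = λ² - 4 - 4 = 64 - 8 ≡ 1; y = λ·(4 - 1) - 2 ≡ 0. → (1, 0)
2A = (1, 0).
Next 2B:
Repeated addition: build up to 2B.
2B: tangent at (0, 2): λ = (3·0² + 6)/(2·2) ≡ 6/4. 4⁻¹ ≡ 3 (mod 11) since 4·3 = 12 ≡ 1, so λ ≡ 6·3 ≡ 7.
  x = λ² - 0 - 0 = 49 - 0 ≡ 5; y = λ·(0 - 5) - 2 ≡ 7. → (5, 7)
2B = (5, 7).
Finally 2A + 2B:
(1, 0) + (5, 7). λ = (7 - 0)/(5 - 1) ≡ 7/4 mod 11. 4⁻¹ ≡ 3 (mod 11), so λ ≡ 10.
  x = λ² - 1 - 5 = 100 - 6 ≡ 6; y = λ·(1 - 6) - 0 ≡ 5. → (6, 5)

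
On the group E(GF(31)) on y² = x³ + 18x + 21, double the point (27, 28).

tangent at (27, 28): λ = (3·27² + 18)/(2·28) ≡ 4/25. 25⁻¹ ≡ 5 (mod 31) since 25·5 = 125 ≡ 1, so λ ≡ 4·5 ≡ 20.
  x = λ² - 27 - 27 = 400 - 54 ≡ 5; y = λ·(27 - 5) - 28 ≡ 9. → (5, 9)

(5, 9)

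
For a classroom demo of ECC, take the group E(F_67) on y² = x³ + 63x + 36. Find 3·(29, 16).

Write P = (29, 16).
Repeated addition: build up to 3P.
2P: tangent at (29, 16): λ = (3·29² + 63)/(2·16) ≡ 40/32. 32⁻¹ ≡ 44 (mod 67), so λ ≡ 40·44 ≡ 18.
  x = λ² - 29 - 29 = 324 - 58 ≡ 65; y = λ·(29 - 65) - 16 ≡ 6. → (65, 6)
3P: (65, 6) + (29, 16). λ = (16 - 6)/(29 - 65) ≡ 10/31 mod 67. 31⁻¹ ≡ 13 (mod 67) since 31·13 = 403 ≡ 1, so λ ≡ 63.
  x = λ² - 65 - 29 = 3969 - 94 ≡ 56; y = λ·(65 - 56) - 6 ≡ 25. → (56, 25)

(56, 25)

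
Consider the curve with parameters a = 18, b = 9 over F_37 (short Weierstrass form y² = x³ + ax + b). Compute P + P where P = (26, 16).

tangent at (26, 16): λ = (3·26² + 18)/(2·16) ≡ 11/32. 32⁻¹ ≡ 22 (mod 37), so λ ≡ 11·22 ≡ 20.
  x = λ² - 26 - 26 = 400 - 52 ≡ 15; y = λ·(26 - 15) - 16 ≡ 19. → (15, 19)

(15, 19)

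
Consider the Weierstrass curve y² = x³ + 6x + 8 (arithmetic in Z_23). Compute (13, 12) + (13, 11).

O

The two points share x = 13 and their y-coordinates satisfy 12 + 11 ≡ 0 (mod 23), so they are inverses. Their sum is the point at infinity.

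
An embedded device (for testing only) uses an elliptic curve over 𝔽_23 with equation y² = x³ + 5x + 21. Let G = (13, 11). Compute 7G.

Repeated addition: build up to 7G.
2G: tangent at (13, 11): λ = (3·13² + 5)/(2·11) ≡ 6/22. 22⁻¹ ≡ 22 (mod 23), so λ ≡ 6·22 ≡ 17.
  x = λ² - 13 - 13 = 289 - 26 ≡ 10; y = λ·(13 - 10) - 11 ≡ 17. → (10, 17)
3G: (10, 17) + (13, 11). λ = (11 - 17)/(13 - 10) ≡ 17/3 mod 23. 3⁻¹ ≡ 8 (mod 23) since 3·8 = 24 ≡ 1, so λ ≡ 21.
  x = λ² - 10 - 13 = 441 - 23 ≡ 4; y = λ·(10 - 4) - 17 ≡ 17. → (4, 17)
4G: (4, 17) + (13, 11). λ = (11 - 17)/(13 - 4) ≡ 17/9 mod 23. 9⁻¹ ≡ 18 (mod 23) since 9·18 = 162 ≡ 1, so λ ≡ 7.
  x = λ² - 4 - 13 = 49 - 17 ≡ 9; y = λ·(4 - 9) - 17 ≡ 17. → (9, 17)
5G: (9, 17) + (13, 11). λ = (11 - 17)/(13 - 9) ≡ 17/4 mod 23. 4⁻¹ ≡ 6 (mod 23) since 4·6 = 24 ≡ 1, so λ ≡ 10.
  x = λ² - 9 - 13 = 100 - 22 ≡ 9; y = λ·(9 - 9) - 17 ≡ 6. → (9, 6)
6G: (9, 6) + (13, 11). λ = (11 - 6)/(13 - 9) ≡ 5/4 mod 23. 4⁻¹ ≡ 6 (mod 23) since 4·6 = 24 ≡ 1, so λ ≡ 7.
  x = λ² - 9 - 13 = 49 - 22 ≡ 4; y = λ·(9 - 4) - 6 ≡ 6. → (4, 6)
7G: (4, 6) + (13, 11). λ = (11 - 6)/(13 - 4) ≡ 5/9 mod 23. 9⁻¹ ≡ 18 (mod 23), so λ ≡ 21.
  x = λ² - 4 - 13 = 441 - 17 ≡ 10; y = λ·(4 - 10) - 6 ≡ 6. → (10, 6)

(10, 6)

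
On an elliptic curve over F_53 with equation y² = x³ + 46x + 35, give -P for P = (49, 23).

-(49, 23) = (49, -23 mod 53) = (49, 30).

(49, 30)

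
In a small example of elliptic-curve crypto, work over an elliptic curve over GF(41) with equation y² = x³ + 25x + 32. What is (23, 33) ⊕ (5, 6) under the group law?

(23, 33) + (5, 6). λ = (6 - 33)/(5 - 23) ≡ 14/23 mod 41. 23⁻¹ ≡ 25 (mod 41) since 23·25 = 575 ≡ 1, so λ ≡ 22.
  x = λ² - 23 - 5 = 484 - 28 ≡ 5; y = λ·(23 - 5) - 33 ≡ 35. → (5, 35)

(5, 35)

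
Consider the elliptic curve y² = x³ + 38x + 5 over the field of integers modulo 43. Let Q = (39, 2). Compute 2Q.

tangent at (39, 2): λ = (3·39² + 38)/(2·2) ≡ 0/4. 4⁻¹ ≡ 11 (mod 43) since 4·11 = 44 ≡ 1, so λ ≡ 0·11 ≡ 0.
  x = λ² - 39 - 39 = 0 - 78 ≡ 8; y = λ·(39 - 8) - 2 ≡ 41. → (8, 41)

(8, 41)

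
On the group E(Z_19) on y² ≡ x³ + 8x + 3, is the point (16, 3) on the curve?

y² = 3² ≡ 9; x³ + 8x + 3 = 4227 ≡ 9 (mod 19). 9 = 9.

yes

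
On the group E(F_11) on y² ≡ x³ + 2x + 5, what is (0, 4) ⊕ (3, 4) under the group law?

(8, 7)

(0, 4) + (3, 4). λ = (4 - 4)/(3 - 0) ≡ 0/3 mod 11. 3⁻¹ ≡ 4 (mod 11), so λ ≡ 0.
  x = λ² - 0 - 3 = 0 - 3 ≡ 8; y = λ·(0 - 8) - 4 ≡ 7. → (8, 7)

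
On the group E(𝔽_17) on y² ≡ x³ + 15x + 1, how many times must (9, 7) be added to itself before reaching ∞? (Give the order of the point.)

8

2P: tangent at (9, 7): λ = (3·9² + 15)/(2·7) ≡ 3/14. 14⁻¹ ≡ 11 (mod 17), so λ ≡ 3·11 ≡ 16.
  x = λ² - 9 - 9 = 256 - 18 ≡ 0; y = λ·(9 - 0) - 7 ≡ 1. → (0, 1)
3P: (0, 1) + (9, 7). λ = (7 - 1)/(9 - 0) ≡ 6/9 mod 17. 9⁻¹ ≡ 2 (mod 17), so λ ≡ 12.
  x = λ² - 0 - 9 = 144 - 9 ≡ 16; y = λ·(0 - 16) - 1 ≡ 11. → (16, 11)
4P: (16, 11) + (9, 7). λ = (7 - 11)/(9 - 16) ≡ 13/10 mod 17. 10⁻¹ ≡ 12 (mod 17), so λ ≡ 3.
  x = λ² - 16 - 9 = 9 - 25 ≡ 1; y = λ·(16 - 1) - 11 ≡ 0. → (1, 0)
5P: (1, 0) + (9, 7). λ = (7 - 0)/(9 - 1) ≡ 7/8 mod 17. 8⁻¹ ≡ 15 (mod 17) since 8·15 = 120 ≡ 1, so λ ≡ 3.
  x = λ² - 1 - 9 = 9 - 10 ≡ 16; y = λ·(1 - 16) - 0 ≡ 6. → (16, 6)
6P: (16, 6) + (9, 7). λ = (7 - 6)/(9 - 16) ≡ 1/10 mod 17. 10⁻¹ ≡ 12 (mod 17), so λ ≡ 12.
  x = λ² - 16 - 9 = 144 - 25 ≡ 0; y = λ·(16 - 0) - 6 ≡ 16. → (0, 16)
7P: (0, 16) + (9, 7). λ = (7 - 16)/(9 - 0) ≡ 8/9 mod 17. 9⁻¹ ≡ 2 (mod 17), so λ ≡ 16.
  x = λ² - 0 - 9 = 256 - 9 ≡ 9; y = λ·(0 - 9) - 16 ≡ 10. → (9, 10)
8P: (9, 10) + (9, 7): same x and y₁ ≡ -y₂, so the sum is ∞.
8P = ∞, so the order is 8.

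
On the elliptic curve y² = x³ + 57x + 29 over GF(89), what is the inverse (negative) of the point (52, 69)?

(52, 20)

-(52, 69) = (52, -69 mod 89) = (52, 20).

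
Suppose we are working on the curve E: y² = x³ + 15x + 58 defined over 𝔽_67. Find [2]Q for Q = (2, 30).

tangent at (2, 30): λ = (3·2² + 15)/(2·30) ≡ 27/60. 60⁻¹ ≡ 19 (mod 67) since 60·19 = 1140 ≡ 1, so λ ≡ 27·19 ≡ 44.
  x = λ² - 2 - 2 = 1936 - 4 ≡ 56; y = λ·(2 - 56) - 30 ≡ 6. → (56, 6)

(56, 6)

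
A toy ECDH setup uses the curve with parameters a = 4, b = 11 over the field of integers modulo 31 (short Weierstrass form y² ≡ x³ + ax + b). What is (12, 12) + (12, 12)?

tangent at (12, 12): λ = (3·12² + 4)/(2·12) ≡ 2/24. 24⁻¹ ≡ 22 (mod 31) since 24·22 = 528 ≡ 1, so λ ≡ 2·22 ≡ 13.
  x = λ² - 12 - 12 = 169 - 24 ≡ 21; y = λ·(12 - 21) - 12 ≡ 26. → (21, 26)

(21, 26)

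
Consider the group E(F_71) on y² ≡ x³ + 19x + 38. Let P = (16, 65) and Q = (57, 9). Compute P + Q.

(16, 65) + (57, 9). λ = (9 - 65)/(57 - 16) ≡ 15/41 mod 71. 41⁻¹ ≡ 26 (mod 71) since 41·26 = 1066 ≡ 1, so λ ≡ 35.
  x = λ² - 16 - 57 = 1225 - 73 ≡ 16; y = λ·(16 - 16) - 65 ≡ 6. → (16, 6)

(16, 6)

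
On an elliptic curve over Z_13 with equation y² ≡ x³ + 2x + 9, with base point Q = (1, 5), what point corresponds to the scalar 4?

(6, 9)

Repeated addition: build up to 4Q.
2Q: tangent at (1, 5): λ = (3·1² + 2)/(2·5) ≡ 5/10. 10⁻¹ ≡ 4 (mod 13), so λ ≡ 5·4 ≡ 7.
  x = λ² - 1 - 1 = 49 - 2 ≡ 8; y = λ·(1 - 8) - 5 ≡ 11. → (8, 11)
3Q: (8, 11) + (1, 5). λ = (5 - 11)/(1 - 8) ≡ 7/6 mod 13. 6⁻¹ ≡ 11 (mod 13), so λ ≡ 12.
  x = λ² - 8 - 1 = 144 - 9 ≡ 5; y = λ·(8 - 5) - 11 ≡ 12. → (5, 12)
4Q: (5, 12) + (1, 5). λ = (5 - 12)/(1 - 5) ≡ 6/9 mod 13. 9⁻¹ ≡ 3 (mod 13) since 9·3 = 27 ≡ 1, so λ ≡ 5.
  x = λ² - 5 - 1 = 25 - 6 ≡ 6; y = λ·(5 - 6) - 12 ≡ 9. → (6, 9)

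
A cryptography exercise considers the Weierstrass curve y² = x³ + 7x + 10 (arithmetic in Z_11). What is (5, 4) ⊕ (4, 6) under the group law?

(5, 4) + (4, 6). λ = (6 - 4)/(4 - 5) ≡ 2/10 mod 11. 10⁻¹ ≡ 10 (mod 11), so λ ≡ 9.
  x = λ² - 5 - 4 = 81 - 9 ≡ 6; y = λ·(5 - 6) - 4 ≡ 9. → (6, 9)

(6, 9)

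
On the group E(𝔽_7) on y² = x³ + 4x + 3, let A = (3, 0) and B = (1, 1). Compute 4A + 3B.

First 4A:
Repeated addition: build up to 4A.
2A: (3, 0) + (3, 0): same x and y₁ ≡ -y₂, so the sum is ∞.
3A: ∞ + (3, 0) = (3, 0) (identity).
4A: (3, 0) + (3, 0): same x and y₁ ≡ -y₂, so the sum is ∞.
4A = ∞.
Next 3B:
Repeated addition: build up to 3B.
2B: tangent at (1, 1): λ = (3·1² + 4)/(2·1) ≡ 0/2. 2⁻¹ ≡ 4 (mod 7), so λ ≡ 0·4 ≡ 0.
  x = λ² - 1 - 1 = 0 - 2 ≡ 5; y = λ·(1 - 5) - 1 ≡ 6. → (5, 6)
3B: (5, 6) + (1, 1). λ = (1 - 6)/(1 - 5) ≡ 2/3 mod 7. 3⁻¹ ≡ 5 (mod 7) since 3·5 = 15 ≡ 1, so λ ≡ 3.
  x = λ² - 5 - 1 = 9 - 6 ≡ 3; y = λ·(5 - 3) - 6 ≡ 0. → (3, 0)
3B = (3, 0).
Finally 4A + 3B:
∞ + (3, 0) = (3, 0) (identity).

(3, 0)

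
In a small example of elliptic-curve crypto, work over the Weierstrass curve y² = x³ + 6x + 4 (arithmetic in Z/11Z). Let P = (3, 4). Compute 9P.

Repeated addition: build up to 9P.
2P: tangent at (3, 4): λ = (3·3² + 6)/(2·4) ≡ 0/8. 8⁻¹ ≡ 7 (mod 11) since 8·7 = 56 ≡ 1, so λ ≡ 0·7 ≡ 0.
  x = λ² - 3 - 3 = 0 - 6 ≡ 5; y = λ·(3 - 5) - 4 ≡ 7. → (5, 7)
3P: (5, 7) + (3, 4). λ = (4 - 7)/(3 - 5) ≡ 8/9 mod 11. 9⁻¹ ≡ 5 (mod 11) since 9·5 = 45 ≡ 1, so λ ≡ 7.
  x = λ² - 5 - 3 = 49 - 8 ≡ 8; y = λ·(5 - 8) - 7 ≡ 5. → (8, 5)
4P: (8, 5) + (3, 4). λ = (4 - 5)/(3 - 8) ≡ 10/6 mod 11. 6⁻¹ ≡ 2 (mod 11) since 6·2 = 12 ≡ 1, so λ ≡ 9.
  x = λ² - 8 - 3 = 81 - 11 ≡ 4; y = λ·(8 - 4) - 5 ≡ 9. → (4, 9)
5P: (4, 9) + (3, 4). λ = (4 - 9)/(3 - 4) ≡ 6/10 mod 11. 10⁻¹ ≡ 10 (mod 11) since 10·10 = 100 ≡ 1, so λ ≡ 5.
  x = λ² - 4 - 3 = 25 - 7 ≡ 7; y = λ·(4 - 7) - 9 ≡ 9. → (7, 9)
6P: (7, 9) + (3, 4). λ = (4 - 9)/(3 - 7) ≡ 6/7 mod 11. 7⁻¹ ≡ 8 (mod 11) since 7·8 = 56 ≡ 1, so λ ≡ 4.
  x = λ² - 7 - 3 = 16 - 10 ≡ 6; y = λ·(7 - 6) - 9 ≡ 6. → (6, 6)
7P: (6, 6) + (3, 4). λ = (4 - 6)/(3 - 6) ≡ 9/8 mod 11. 8⁻¹ ≡ 7 (mod 11) since 8·7 = 56 ≡ 1, so λ ≡ 8.
  x = λ² - 6 - 3 = 64 - 9 ≡ 0; y = λ·(6 - 0) - 6 ≡ 9. → (0, 9)
8P: (0, 9) + (3, 4). λ = (4 - 9)/(3 - 0) ≡ 6/3 mod 11. 3⁻¹ ≡ 4 (mod 11), so λ ≡ 2.
  x = λ² - 0 - 3 = 4 - 3 ≡ 1; y = λ·(0 - 1) - 9 ≡ 0. → (1, 0)
9P: (1, 0) + (3, 4). λ = (4 - 0)/(3 - 1) ≡ 4/2 mod 11. 2⁻¹ ≡ 6 (mod 11), so λ ≡ 2.
  x = λ² - 1 - 3 = 4 - 4 ≡ 0; y = λ·(1 - 0) - 0 ≡ 2. → (0, 2)

(0, 2)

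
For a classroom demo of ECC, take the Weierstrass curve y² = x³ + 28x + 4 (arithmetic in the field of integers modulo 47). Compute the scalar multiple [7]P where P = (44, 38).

Double-and-add on 7 = (111)₂. Start with P = (44, 38) for the leading 1-bit.
double: tangent at (44, 38): λ = (3·44² + 28)/(2·38) ≡ 8/29. 29⁻¹ ≡ 13 (mod 47) since 29·13 = 377 ≡ 1, so λ ≡ 8·13 ≡ 10.
  x = λ² - 44 - 44 = 100 - 88 ≡ 12; y = λ·(44 - 12) - 38 ≡ 0. → (12, 0)
add P: (12, 0) + (44, 38). λ = (38 - 0)/(44 - 12) ≡ 38/32 mod 47. 32⁻¹ ≡ 25 (mod 47), so λ ≡ 10.
  x = λ² - 12 - 44 = 100 - 56 ≡ 44; y = λ·(12 - 44) - 0 ≡ 9. → (44, 9)
double: tangent at (44, 9): λ = (3·44² + 28)/(2·9) ≡ 8/18. 18⁻¹ ≡ 34 (mod 47) since 18·34 = 612 ≡ 1, so λ ≡ 8·34 ≡ 37.
  x = λ² - 44 - 44 = 1369 - 88 ≡ 12; y = λ·(44 - 12) - 9 ≡ 0. → (12, 0)
add P: (12, 0) + (44, 38). λ = (38 - 0)/(44 - 12) ≡ 38/32 mod 47. 32⁻¹ ≡ 25 (mod 47) since 32·25 = 800 ≡ 1, so λ ≡ 10.
  x = λ² - 12 - 44 = 100 - 56 ≡ 44; y = λ·(12 - 44) - 0 ≡ 9. → (44, 9)

(44, 9)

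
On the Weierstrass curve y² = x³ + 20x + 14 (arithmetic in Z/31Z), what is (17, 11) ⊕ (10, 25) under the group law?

(17, 11) + (10, 25). λ = (25 - 11)/(10 - 17) ≡ 14/24 mod 31. 24⁻¹ ≡ 22 (mod 31) since 24·22 = 528 ≡ 1, so λ ≡ 29.
  x = λ² - 17 - 10 = 841 - 27 ≡ 8; y = λ·(17 - 8) - 11 ≡ 2. → (8, 2)

(8, 2)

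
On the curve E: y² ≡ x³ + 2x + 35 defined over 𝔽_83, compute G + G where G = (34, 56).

(76, 33)

tangent at (34, 56): λ = (3·34² + 2)/(2·56) ≡ 67/29. 29⁻¹ ≡ 63 (mod 83), so λ ≡ 67·63 ≡ 71.
  x = λ² - 34 - 34 = 5041 - 68 ≡ 76; y = λ·(34 - 76) - 56 ≡ 33. → (76, 33)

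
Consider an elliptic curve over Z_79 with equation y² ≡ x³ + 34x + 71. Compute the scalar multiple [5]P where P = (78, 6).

Double-and-add on 5 = (101)₂. Start with P = (78, 6) for the leading 1-bit.
double: tangent at (78, 6): λ = (3·78² + 34)/(2·6) ≡ 37/12. 12⁻¹ ≡ 33 (mod 79) since 12·33 = 396 ≡ 1, so λ ≡ 37·33 ≡ 36.
  x = λ² - 78 - 78 = 1296 - 156 ≡ 34; y = λ·(78 - 34) - 6 ≡ 77. → (34, 77)
double: tangent at (34, 77): λ = (3·34² + 34)/(2·77) ≡ 26/75. 75⁻¹ ≡ 59 (mod 79), so λ ≡ 26·59 ≡ 33.
  x = λ² - 34 - 34 = 1089 - 68 ≡ 73; y = λ·(34 - 73) - 77 ≡ 58. → (73, 58)
add P: (73, 58) + (78, 6). λ = (6 - 58)/(78 - 73) ≡ 27/5 mod 79. 5⁻¹ ≡ 16 (mod 79), so λ ≡ 37.
  x = λ² - 73 - 78 = 1369 - 151 ≡ 33; y = λ·(73 - 33) - 58 ≡ 0. → (33, 0)

(33, 0)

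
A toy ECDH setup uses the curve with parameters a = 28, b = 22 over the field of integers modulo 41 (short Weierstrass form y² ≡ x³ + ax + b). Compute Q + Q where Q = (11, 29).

tangent at (11, 29): λ = (3·11² + 28)/(2·29) ≡ 22/17. 17⁻¹ ≡ 29 (mod 41) since 17·29 = 493 ≡ 1, so λ ≡ 22·29 ≡ 23.
  x = λ² - 11 - 11 = 529 - 22 ≡ 15; y = λ·(11 - 15) - 29 ≡ 2. → (15, 2)

(15, 2)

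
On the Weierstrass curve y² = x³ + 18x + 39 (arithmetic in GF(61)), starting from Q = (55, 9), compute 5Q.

(32, 57)

Repeated addition: build up to 5Q.
2Q: tangent at (55, 9): λ = (3·55² + 18)/(2·9) ≡ 4/18. 18⁻¹ ≡ 17 (mod 61) since 18·17 = 306 ≡ 1, so λ ≡ 4·17 ≡ 7.
  x = λ² - 55 - 55 = 49 - 110 ≡ 0; y = λ·(55 - 0) - 9 ≡ 10. → (0, 10)
3Q: (0, 10) + (55, 9). λ = (9 - 10)/(55 - 0) ≡ 60/55 mod 61. 55⁻¹ ≡ 10 (mod 61), so λ ≡ 51.
  x = λ² - 0 - 55 = 2601 - 55 ≡ 45; y = λ·(0 - 45) - 10 ≡ 13. → (45, 13)
4Q: (45, 13) + (55, 9). λ = (9 - 13)/(55 - 45) ≡ 57/10 mod 61. 10⁻¹ ≡ 55 (mod 61), so λ ≡ 24.
  x = λ² - 45 - 55 = 576 - 100 ≡ 49; y = λ·(45 - 49) - 13 ≡ 13. → (49, 13)
5Q: (49, 13) + (55, 9). λ = (9 - 13)/(55 - 49) ≡ 57/6 mod 61. 6⁻¹ ≡ 51 (mod 61), so λ ≡ 40.
  x = λ² - 49 - 55 = 1600 - 104 ≡ 32; y = λ·(49 - 32) - 13 ≡ 57. → (32, 57)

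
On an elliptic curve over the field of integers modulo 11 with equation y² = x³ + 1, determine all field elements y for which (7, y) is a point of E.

5, 6

x³ + 0x + 1 = 344 ≡ 3 (mod 11).
Square roots of 3 mod 11: 5 and 6 (since 5² = 25 ≡ 3).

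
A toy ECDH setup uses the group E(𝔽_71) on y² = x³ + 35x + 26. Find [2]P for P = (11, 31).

tangent at (11, 31): λ = (3·11² + 35)/(2·31) ≡ 43/62. 62⁻¹ ≡ 63 (mod 71) since 62·63 = 3906 ≡ 1, so λ ≡ 43·63 ≡ 11.
  x = λ² - 11 - 11 = 121 - 22 ≡ 28; y = λ·(11 - 28) - 31 ≡ 66. → (28, 66)

(28, 66)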